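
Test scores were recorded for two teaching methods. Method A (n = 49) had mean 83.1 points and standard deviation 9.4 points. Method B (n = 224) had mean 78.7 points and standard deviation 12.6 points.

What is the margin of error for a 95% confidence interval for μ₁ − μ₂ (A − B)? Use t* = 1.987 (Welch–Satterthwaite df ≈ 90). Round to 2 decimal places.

3.15

Standard errors of each mean: 9.4/√49 = 1.3429 and 12.6/√224 = 0.8419.
SE(x̄₁ − x̄₂) = √(1.3429² + 0.8419²) = 1.5850 for independent samples with unequal variances.
With t* = 1.987, the margin is 1.987 × 1.5850 = 3.1494.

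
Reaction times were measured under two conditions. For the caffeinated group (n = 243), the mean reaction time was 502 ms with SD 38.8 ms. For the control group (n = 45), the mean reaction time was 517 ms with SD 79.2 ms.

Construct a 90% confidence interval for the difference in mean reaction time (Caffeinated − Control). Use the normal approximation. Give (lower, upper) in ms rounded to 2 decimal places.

SE₁ = s₁/√n₁ = 38.8/√243 = 2.4890; SE₂ = 79.2/√45 = 11.8064.
Independent samples, unequal variances: SE_diff = √(SE₁² + SE₂²) = √(6.195121 + 139.39108096) = 12.0659.
z* = 1.645, so margin of error = 1.645 × 12.0659 = 19.8484.
Difference in means = 502 − 517 = -15.0000.
-15.0000 ± 19.8484 → (-34.85, 4.85).

(-34.85, 4.85)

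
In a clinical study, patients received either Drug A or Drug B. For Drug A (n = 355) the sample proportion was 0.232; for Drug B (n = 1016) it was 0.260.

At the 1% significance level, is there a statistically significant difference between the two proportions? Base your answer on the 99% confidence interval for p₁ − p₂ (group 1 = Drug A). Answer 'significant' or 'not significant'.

Each SE is √(p̂(1−p̂)/n): √(0.2320·0.7680/355) = 0.02240 and √(0.2600·0.7400/1016) = 0.01376.
SE(p̂₁ − p̂₂) = √(SE₁² + SE₂²) = √(0.00050176 + 0.0001893376) = 0.02629, since the two samples are independent.
At 99% confidence z* = 2.576; margin = 2.576 × 0.02629 = 0.06772.
The difference is 0.2320 − 0.2600 = -0.0280, so the interval is -0.0280 ± 0.06772 = (-0.09572, 0.03972).
The interval (-0.09572, 0.03972) contains 0, so the difference is not significant.

not significant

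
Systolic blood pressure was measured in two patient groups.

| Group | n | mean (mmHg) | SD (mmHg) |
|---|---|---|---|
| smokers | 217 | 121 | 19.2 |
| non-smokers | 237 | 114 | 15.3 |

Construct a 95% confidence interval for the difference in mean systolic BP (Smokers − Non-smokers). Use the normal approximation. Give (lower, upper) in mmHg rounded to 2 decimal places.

(3.79, 10.21)

Per-group SEs: s₁/√n₁ = 19.2/√217 = 1.3034, s₂/√n₂ = 15.3/√237 = 0.9938.
Unpooled SE of the difference: √(1.69885156 + 0.98763844) = 1.6391.
Margin of error = z* · SE = 1.960 × 1.6391 = 3.2126.
x̄₁ − x̄₂ = 121 − 114 = 7.0000.
CI: 7.0000 ± 3.2126 = (3.79, 10.21).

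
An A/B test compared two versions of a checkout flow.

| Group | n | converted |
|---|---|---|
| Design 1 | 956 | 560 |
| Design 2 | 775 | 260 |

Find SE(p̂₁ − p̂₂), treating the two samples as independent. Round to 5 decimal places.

Sample proportions: 560/956 = 0.5858, 260/775 = 0.3355.
Each SE is √(p̂(1−p̂)/n): √(0.5858·0.4142/956) = 0.01593 and √(0.3355·0.6645/775) = 0.01696.
SE(p̂₁ − p̂₂) = √(SE₁² + SE₂²) = √(0.0002537649 + 0.0002876416) = 0.02327, since the two samples are independent.

0.02327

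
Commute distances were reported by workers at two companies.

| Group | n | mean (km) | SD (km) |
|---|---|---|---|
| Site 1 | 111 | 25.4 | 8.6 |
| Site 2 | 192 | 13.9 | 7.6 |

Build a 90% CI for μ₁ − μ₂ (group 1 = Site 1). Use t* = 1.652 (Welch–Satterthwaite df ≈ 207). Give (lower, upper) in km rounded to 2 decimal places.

SE₁ = s₁/√n₁ = 8.6/√111 = 0.8163; SE₂ = 7.6/√192 = 0.5485.
Independent samples, unequal variances: SE_diff = √(SE₁² + SE₂²) = √(0.66634569 + 0.30085225) = 0.9835.
t* = 1.652, so margin of error = 1.652 × 0.9835 = 1.6247.
Difference in means = 25.4 − 13.9 = 11.5000.
11.5000 ± 1.6247 → (9.88, 13.12).

(9.88, 13.12)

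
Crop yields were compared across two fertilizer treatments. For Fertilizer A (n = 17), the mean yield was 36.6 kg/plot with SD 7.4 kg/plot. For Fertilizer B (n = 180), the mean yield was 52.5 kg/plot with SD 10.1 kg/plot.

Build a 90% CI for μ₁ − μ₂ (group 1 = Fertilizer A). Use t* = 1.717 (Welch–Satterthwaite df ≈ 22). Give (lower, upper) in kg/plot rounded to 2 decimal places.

Per-group SEs: s₁/√n₁ = 7.4/√17 = 1.7948, s₂/√n₂ = 10.1/√180 = 0.7528.
Unpooled SE of the difference: √(3.22130704 + 0.56670784) = 1.9463.
Margin of error = t* · SE = 1.717 × 1.9463 = 3.3418.
x̄₁ − x̄₂ = 36.6 − 52.5 = -15.9000.
CI: -15.9000 ± 3.3418 = (-19.24, -12.56).

(-19.24, -12.56)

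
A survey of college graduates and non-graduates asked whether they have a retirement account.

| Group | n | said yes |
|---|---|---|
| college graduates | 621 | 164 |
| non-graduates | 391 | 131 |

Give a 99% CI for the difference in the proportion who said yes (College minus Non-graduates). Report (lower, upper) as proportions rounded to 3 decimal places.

p̂₁ = 164/621 = 0.2641 and p̂₂ = 131/391 = 0.3350.
SE₁ = √(p̂₁(1−p̂₁)/n₁) = √(0.2641·0.7359/621) = 0.01769; SE₂ = √(0.3350·0.6650/391) = 0.02387.
Independent samples: SE of the difference = √(SE₁² + SE₂²) = √(0.0003129361 + 0.0005697769) = 0.02971.
z* for 99% confidence is 2.576, so the margin of error is 2.576 × 0.02971 = 0.07653.
Point estimate p̂₁ − p̂₂ = 0.2641 − 0.3350 = -0.0709.
-0.0709 ± 0.07653 → (-0.147, 0.006).

(-0.147, 0.006)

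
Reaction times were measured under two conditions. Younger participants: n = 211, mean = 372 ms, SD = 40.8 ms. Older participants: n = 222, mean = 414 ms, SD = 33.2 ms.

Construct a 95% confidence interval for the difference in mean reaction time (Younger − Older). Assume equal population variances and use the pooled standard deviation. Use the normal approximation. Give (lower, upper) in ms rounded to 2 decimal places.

s_p = √[((n₁−1)s₁² + (n₂−1)s₂²)/(n₁+n₂−2)] = √[(210·40.8² + 221·33.2²)/431] = 37.0980.
SE = 37.0980·√(1/211 + 1/222) = 3.5668.
With z* = 1.960, margin = 1.960 × 3.5668 = 6.9909.
x̄₁ − x̄₂ = 372 − 414 = -42.0000; interval -42.0000 ± 6.9909 = (-48.99, -35.01).

(-48.99, -35.01)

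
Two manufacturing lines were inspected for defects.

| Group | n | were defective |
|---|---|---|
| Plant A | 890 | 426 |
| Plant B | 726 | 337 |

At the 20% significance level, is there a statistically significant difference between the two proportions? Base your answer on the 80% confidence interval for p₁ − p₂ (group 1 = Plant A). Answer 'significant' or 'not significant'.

not significant

First, p̂₁ = 426/890 = 0.4787; p̂₂ = 337/726 = 0.4642.
The two standard errors are √(0.4787×0.5213/890) = 0.01674 and √(0.4642×0.5358/726) = 0.01851.
Because the samples are independent, SE_diff = √(0.01674² + 0.01851²) = 0.02496.
Using z* = 1.282 for 80%, ME = 1.282 × 0.02496 = 0.03200.
p̂₁ − p̂₂ = 0.0145; interval 0.0145 ± 0.03200 gives (-0.01750, 0.04650).
The interval (-0.01750, 0.04650) contains 0, so the difference is not significant.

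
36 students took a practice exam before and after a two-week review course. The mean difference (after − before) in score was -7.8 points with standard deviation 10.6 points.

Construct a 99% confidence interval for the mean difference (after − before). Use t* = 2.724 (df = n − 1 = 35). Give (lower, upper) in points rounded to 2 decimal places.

This is a matched-pairs design, so SE = s_d/√n = 10.6/√36 = 1.7667.
Margin = 2.724 × 1.7667 = 4.8125; the interval is -7.8 ± 4.8125 = (-12.61, -2.99).

(-12.61, -2.99)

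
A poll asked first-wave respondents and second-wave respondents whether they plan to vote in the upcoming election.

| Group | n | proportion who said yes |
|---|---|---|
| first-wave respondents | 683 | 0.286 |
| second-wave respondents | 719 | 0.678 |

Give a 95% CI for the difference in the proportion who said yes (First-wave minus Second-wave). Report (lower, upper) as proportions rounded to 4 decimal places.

(-0.4401, -0.3439)

Each SE is √(p̂(1−p̂)/n): √(0.2860·0.7140/683) = 0.01729 and √(0.6780·0.3220/719) = 0.01743.
SE(p̂₁ − p̂₂) = √(SE₁² + SE₂²) = √(0.0002989441 + 0.0003038049) = 0.02455, since the two samples are independent.
At 95% confidence z* = 1.960; margin = 1.960 × 0.02455 = 0.04812.
The difference is 0.2860 − 0.6780 = -0.3920, so the interval is -0.3920 ± 0.04812 = (-0.4401, -0.3439).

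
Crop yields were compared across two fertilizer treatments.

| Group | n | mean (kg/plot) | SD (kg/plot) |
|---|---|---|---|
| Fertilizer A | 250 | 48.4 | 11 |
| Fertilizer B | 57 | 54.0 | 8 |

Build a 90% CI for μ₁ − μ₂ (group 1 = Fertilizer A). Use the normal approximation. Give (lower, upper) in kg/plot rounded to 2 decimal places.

(-7.69, -3.51)

Standard errors of each mean: 11/√250 = 0.6957 and 8/√57 = 1.0596.
SE(x̄₁ − x̄₂) = √(0.6957² + 1.0596²) = 1.2676 for independent samples with unequal variances.
With z* = 1.645, the margin is 1.645 × 1.2676 = 2.0852.
x̄₁ − x̄₂ = 48.4 − 54.0 = -5.6000; the interval is -5.6000 ± 2.0852 = (-7.69, -3.51).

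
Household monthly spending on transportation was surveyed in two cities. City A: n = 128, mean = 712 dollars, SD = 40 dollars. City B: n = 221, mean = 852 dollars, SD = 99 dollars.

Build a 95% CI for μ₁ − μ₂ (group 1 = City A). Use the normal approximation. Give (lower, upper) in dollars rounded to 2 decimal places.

Per-group SEs: s₁/√n₁ = 40/√128 = 3.5355, s₂/√n₂ = 99/√221 = 6.6595.
Unpooled SE of the difference: √(12.49976025 + 44.34894025) = 7.5398.
Margin of error = z* · SE = 1.960 × 7.5398 = 14.7780.
x̄₁ − x̄₂ = 712 − 852 = -140.0000.
CI: -140.0000 ± 14.7780 = (-154.78, -125.22).

(-154.78, -125.22)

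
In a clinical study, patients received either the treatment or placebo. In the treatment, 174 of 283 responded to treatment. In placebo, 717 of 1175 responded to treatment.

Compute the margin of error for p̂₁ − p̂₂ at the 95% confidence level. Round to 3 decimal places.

First, p̂₁ = 174/283 = 0.6148; p̂₂ = 717/1175 = 0.6102.
The two standard errors are √(0.6148×0.3852/283) = 0.02893 and √(0.6102×0.3898/1175) = 0.01423.
Because the samples are independent, SE_diff = √(0.02893² + 0.01423²) = 0.03224.
Using z* = 1.960 for 95%, ME = 1.960 × 0.03224 = 0.06319.

0.063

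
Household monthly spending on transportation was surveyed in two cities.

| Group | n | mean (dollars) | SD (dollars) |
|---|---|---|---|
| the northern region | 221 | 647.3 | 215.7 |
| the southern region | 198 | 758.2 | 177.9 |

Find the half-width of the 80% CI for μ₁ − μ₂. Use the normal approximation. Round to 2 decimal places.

24.67

SE₁ = s₁/√n₁ = 215.7/√221 = 14.5096; SE₂ = 177.9/√198 = 12.6428.
Independent samples, unequal variances: SE_diff = √(SE₁² + SE₂²) = √(210.52849216 + 159.84039184) = 19.2450.
z* = 1.282, so margin of error = 1.282 × 19.2450 = 24.6721.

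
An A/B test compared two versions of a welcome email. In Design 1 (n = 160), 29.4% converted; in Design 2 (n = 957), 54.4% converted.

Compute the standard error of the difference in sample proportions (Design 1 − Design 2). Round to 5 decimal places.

The two standard errors are √(0.2940×0.7060/160) = 0.03602 and √(0.5440×0.4560/957) = 0.01610.
Because the samples are independent, SE_diff = √(0.03602² + 0.01610²) = 0.03945.

0.03945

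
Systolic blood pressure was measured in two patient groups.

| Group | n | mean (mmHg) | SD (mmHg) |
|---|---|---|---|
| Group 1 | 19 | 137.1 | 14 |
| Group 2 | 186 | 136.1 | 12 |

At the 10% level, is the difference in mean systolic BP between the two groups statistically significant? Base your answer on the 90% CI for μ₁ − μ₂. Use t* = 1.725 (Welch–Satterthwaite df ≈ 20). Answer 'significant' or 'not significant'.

Standard errors of each mean: 14/√19 = 3.2118 and 12/√186 = 0.8799.
SE(x̄₁ − x̄₂) = √(3.2118² + 0.8799²) = 3.3301 for independent samples with unequal variances.
With t* = 1.725, the margin is 1.725 × 3.3301 = 5.7444.
x̄₁ − x̄₂ = 137.1 − 136.1 = 1.0000; the interval is 1.0000 ± 5.7444 = (-4.7444, 6.7444).
The interval (-4.7444, 6.7444) contains 0, so the difference is not significant.

not significant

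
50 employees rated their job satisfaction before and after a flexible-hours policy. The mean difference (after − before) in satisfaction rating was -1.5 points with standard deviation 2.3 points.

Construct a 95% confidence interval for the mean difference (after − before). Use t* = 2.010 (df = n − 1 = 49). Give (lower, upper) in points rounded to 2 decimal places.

This is a matched-pairs design, so SE = s_d/√n = 2.3/√50 = 0.3253.
Margin = 2.010 × 0.3253 = 0.6539; the interval is -1.5 ± 0.6539 = (-2.15, -0.85).

(-2.15, -0.85)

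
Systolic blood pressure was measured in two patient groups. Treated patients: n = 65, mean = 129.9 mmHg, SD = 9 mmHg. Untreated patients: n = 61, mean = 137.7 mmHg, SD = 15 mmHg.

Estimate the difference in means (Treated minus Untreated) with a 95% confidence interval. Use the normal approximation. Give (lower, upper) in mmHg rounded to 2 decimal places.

(-12.15, -3.45)

SE₁ = s₁/√n₁ = 9/√65 = 1.1163; SE₂ = 15/√61 = 1.9206.
Independent samples, unequal variances: SE_diff = √(SE₁² + SE₂²) = √(1.24612569 + 3.68870436) = 2.2214.
z* = 1.960, so margin of error = 1.960 × 2.2214 = 4.3539.
Difference in means = 129.9 − 137.7 = -7.8000.
-7.8000 ± 4.3539 → (-12.15, -3.45).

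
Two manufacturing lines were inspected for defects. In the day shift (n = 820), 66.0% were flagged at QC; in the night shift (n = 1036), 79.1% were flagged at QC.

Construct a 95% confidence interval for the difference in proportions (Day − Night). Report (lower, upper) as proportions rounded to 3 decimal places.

Each SE is √(p̂(1−p̂)/n): √(0.6600·0.3400/820) = 0.01654 and √(0.7910·0.2090/1036) = 0.01263.
SE(p̂₁ − p̂₂) = √(SE₁² + SE₂²) = √(0.0002735716 + 0.0001595169) = 0.02081, since the two samples are independent.
At 95% confidence z* = 1.960; margin = 1.960 × 0.02081 = 0.04079.
The difference is 0.6600 − 0.7910 = -0.1310, so the interval is -0.1310 ± 0.04079 = (-0.172, -0.090).

(-0.172, -0.090)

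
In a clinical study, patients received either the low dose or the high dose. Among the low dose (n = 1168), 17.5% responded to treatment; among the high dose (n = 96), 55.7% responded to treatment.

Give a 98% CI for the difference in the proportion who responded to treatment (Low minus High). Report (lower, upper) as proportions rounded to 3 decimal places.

The two standard errors are √(0.1750×0.8250/1168) = 0.01112 and √(0.5570×0.4430/96) = 0.05070.
Because the samples are independent, SE_diff = √(0.01112² + 0.05070²) = 0.05191.
Using z* = 2.326 for 98%, ME = 2.326 × 0.05191 = 0.12074.
p̂₁ − p̂₂ = -0.3820; interval -0.3820 ± 0.12074 gives (-0.503, -0.261).

(-0.503, -0.261)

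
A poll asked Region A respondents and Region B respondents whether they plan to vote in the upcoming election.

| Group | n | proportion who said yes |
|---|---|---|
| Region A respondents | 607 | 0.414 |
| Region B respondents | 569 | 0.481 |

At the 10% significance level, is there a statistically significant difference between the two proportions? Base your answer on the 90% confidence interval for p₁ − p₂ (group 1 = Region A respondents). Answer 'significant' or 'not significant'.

Each SE is √(p̂(1−p̂)/n): √(0.4140·0.5860/607) = 0.01999 and √(0.4810·0.5190/569) = 0.02095.
SE(p̂₁ − p̂₂) = √(SE₁² + SE₂²) = √(0.0003996001 + 0.0004389025) = 0.02896, since the two samples are independent.
At 90% confidence z* = 1.645; margin = 1.645 × 0.02896 = 0.04764.
The difference is 0.4140 − 0.4810 = -0.0670, so the interval is -0.0670 ± 0.04764 = (-0.11464, -0.01936).
The interval (-0.11464, -0.01936) does not contain 0, so the difference is significant.

significant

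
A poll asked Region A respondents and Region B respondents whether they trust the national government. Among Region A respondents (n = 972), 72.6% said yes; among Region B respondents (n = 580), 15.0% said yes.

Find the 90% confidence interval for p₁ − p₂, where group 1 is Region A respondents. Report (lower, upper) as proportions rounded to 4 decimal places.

The two standard errors are √(0.7260×0.2740/972) = 0.01431 and √(0.1500×0.8500/580) = 0.01483.
Because the samples are independent, SE_diff = √(0.01431² + 0.01483²) = 0.02061.
Using z* = 1.645 for 90%, ME = 1.645 × 0.02061 = 0.03390.
p̂₁ − p̂₂ = 0.5760; interval 0.5760 ± 0.03390 gives (0.5421, 0.6099).

(0.5421, 0.6099)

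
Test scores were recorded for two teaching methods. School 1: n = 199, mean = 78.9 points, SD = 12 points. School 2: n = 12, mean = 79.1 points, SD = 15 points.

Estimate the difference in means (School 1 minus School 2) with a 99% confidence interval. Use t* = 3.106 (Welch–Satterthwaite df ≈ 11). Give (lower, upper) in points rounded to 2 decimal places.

(-13.91, 13.51)

Standard errors of each mean: 12/√199 = 0.8507 and 15/√12 = 4.3301.
SE(x̄₁ − x̄₂) = √(0.8507² + 4.3301²) = 4.4129 for independent samples with unequal variances.
With t* = 3.106, the margin is 3.106 × 4.4129 = 13.7065.
x̄₁ − x̄₂ = 78.9 − 79.1 = -0.2000; the interval is -0.2000 ± 13.7065 = (-13.91, 13.51).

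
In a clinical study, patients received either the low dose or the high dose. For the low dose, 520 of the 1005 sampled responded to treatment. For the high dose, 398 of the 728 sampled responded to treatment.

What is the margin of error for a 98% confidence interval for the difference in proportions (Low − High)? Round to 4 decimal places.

0.0564

p̂₁ = 520/1005 = 0.5174 and p̂₂ = 398/728 = 0.5467.
SE₁ = √(p̂₁(1−p̂₁)/n₁) = √(0.5174·0.4826/1005) = 0.01576; SE₂ = √(0.5467·0.4533/728) = 0.01845.
Independent samples: SE of the difference = √(SE₁² + SE₂²) = √(0.0002483776 + 0.0003404025) = 0.02426.
z* for 98% confidence is 2.326, so the margin of error is 2.326 × 0.02426 = 0.05643.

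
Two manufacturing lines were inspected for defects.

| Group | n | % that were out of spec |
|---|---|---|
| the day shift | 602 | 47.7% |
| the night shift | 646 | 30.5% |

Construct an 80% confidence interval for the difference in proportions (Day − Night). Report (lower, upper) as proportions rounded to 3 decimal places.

(0.137, 0.207)

SE₁ = √(p̂₁(1−p̂₁)/n₁) = √(0.4770·0.5230/602) = 0.02036; SE₂ = √(0.3050·0.6950/646) = 0.01811.
Independent samples: SE of the difference = √(SE₁² + SE₂²) = √(0.0004145296 + 0.0003279721) = 0.02725.
z* for 80% confidence is 1.282, so the margin of error is 1.282 × 0.02725 = 0.03493.
Point estimate p̂₁ − p̂₂ = 0.4770 − 0.3050 = 0.1720.
0.1720 ± 0.03493 → (0.137, 0.207).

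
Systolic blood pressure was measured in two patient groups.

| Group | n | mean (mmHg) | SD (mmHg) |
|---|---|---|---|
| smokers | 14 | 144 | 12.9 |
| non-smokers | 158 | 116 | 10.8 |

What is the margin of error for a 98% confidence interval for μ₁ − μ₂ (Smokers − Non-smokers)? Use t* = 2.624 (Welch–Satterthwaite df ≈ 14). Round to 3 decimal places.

SE₁ = s₁/√n₁ = 12.9/√14 = 3.4477; SE₂ = 10.8/√158 = 0.8592.
Independent samples, unequal variances: SE_diff = √(SE₁² + SE₂²) = √(11.88663529 + 0.73822464) = 3.5531.
t* = 2.624, so margin of error = 2.624 × 3.5531 = 9.3233.

9.323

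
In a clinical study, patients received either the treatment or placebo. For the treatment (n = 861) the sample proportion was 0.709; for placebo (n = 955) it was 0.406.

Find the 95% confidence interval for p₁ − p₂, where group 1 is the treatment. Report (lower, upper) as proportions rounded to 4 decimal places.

(0.2595, 0.3465)

SE₁ = √(p̂₁(1−p̂₁)/n₁) = √(0.7090·0.2910/861) = 0.01548; SE₂ = √(0.4060·0.5940/955) = 0.01589.
Independent samples: SE of the difference = √(SE₁² + SE₂²) = √(0.0002396304 + 0.0002524921) = 0.02218.
z* for 95% confidence is 1.960, so the margin of error is 1.960 × 0.02218 = 0.04347.
Point estimate p̂₁ − p̂₂ = 0.7090 − 0.4060 = 0.3030.
0.3030 ± 0.04347 → (0.2595, 0.3465).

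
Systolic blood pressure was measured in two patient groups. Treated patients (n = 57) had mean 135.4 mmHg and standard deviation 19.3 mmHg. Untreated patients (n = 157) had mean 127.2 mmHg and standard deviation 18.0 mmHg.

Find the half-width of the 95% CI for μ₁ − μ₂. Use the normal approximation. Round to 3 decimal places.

5.747

SE₁ = s₁/√n₁ = 19.3/√57 = 2.5563; SE₂ = 18.0/√157 = 1.4366.
Independent samples, unequal variances: SE_diff = √(SE₁² + SE₂²) = √(6.53466969 + 2.06381956) = 2.9323.
z* = 1.960, so margin of error = 1.960 × 2.9323 = 5.7473.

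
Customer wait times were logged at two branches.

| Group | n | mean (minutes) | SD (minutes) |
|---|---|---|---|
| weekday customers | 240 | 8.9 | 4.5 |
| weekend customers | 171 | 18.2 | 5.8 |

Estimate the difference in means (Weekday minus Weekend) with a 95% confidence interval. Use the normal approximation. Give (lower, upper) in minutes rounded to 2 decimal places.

SE₁ = s₁/√n₁ = 4.5/√240 = 0.2905; SE₂ = 5.8/√171 = 0.4435.
Independent samples, unequal variances: SE_diff = √(SE₁² + SE₂²) = √(0.08439025 + 0.19669225) = 0.5302.
z* = 1.960, so margin of error = 1.960 × 0.5302 = 1.0392.
Difference in means = 8.9 − 18.2 = -9.3000.
-9.3000 ± 1.0392 → (-10.34, -8.26).

(-10.34, -8.26)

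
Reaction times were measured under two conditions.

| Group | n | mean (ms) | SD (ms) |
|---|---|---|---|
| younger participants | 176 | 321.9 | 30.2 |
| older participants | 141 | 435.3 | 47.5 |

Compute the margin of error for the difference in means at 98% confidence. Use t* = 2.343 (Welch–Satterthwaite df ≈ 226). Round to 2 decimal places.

Standard errors of each mean: 30.2/√176 = 2.2764 and 47.5/√141 = 4.0002.
SE(x̄₁ − x̄₂) = √(2.2764² + 4.0002²) = 4.6026 for independent samples with unequal variances.
With t* = 2.343, the margin is 2.343 × 4.6026 = 10.7839.

10.78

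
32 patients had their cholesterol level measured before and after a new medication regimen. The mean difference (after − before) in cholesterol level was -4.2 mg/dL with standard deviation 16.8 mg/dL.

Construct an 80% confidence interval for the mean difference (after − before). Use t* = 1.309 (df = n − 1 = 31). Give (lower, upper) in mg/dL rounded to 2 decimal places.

Paired design: SE = s_d/√n = 16.8/√32 = 2.9698.
t* = 1.309; margin of error = 1.309 × 2.9698 = 3.8875.
-4.2 ± 3.8875 → (-8.09, -0.31).

(-8.09, -0.31)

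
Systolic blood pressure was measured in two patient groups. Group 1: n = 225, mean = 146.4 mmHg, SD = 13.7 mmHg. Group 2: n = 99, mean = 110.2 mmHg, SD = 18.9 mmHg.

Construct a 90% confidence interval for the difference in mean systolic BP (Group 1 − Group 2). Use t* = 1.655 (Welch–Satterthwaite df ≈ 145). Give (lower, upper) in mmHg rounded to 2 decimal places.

(32.71, 39.69)

Per-group SEs: s₁/√n₁ = 13.7/√225 = 0.9133, s₂/√n₂ = 18.9/√99 = 1.8995.
Unpooled SE of the difference: √(0.83411689 + 3.60810025) = 2.1077.
Margin of error = t* · SE = 1.655 × 2.1077 = 3.4882.
x̄₁ − x̄₂ = 146.4 − 110.2 = 36.2000.
CI: 36.2000 ± 3.4882 = (32.71, 39.69).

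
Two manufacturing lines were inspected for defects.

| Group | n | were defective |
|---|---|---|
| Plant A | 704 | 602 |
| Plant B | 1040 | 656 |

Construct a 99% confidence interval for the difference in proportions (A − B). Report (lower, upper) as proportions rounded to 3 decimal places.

(0.173, 0.276)

Sample proportions: 602/704 = 0.8551, 656/1040 = 0.6308.
Each SE is √(p̂(1−p̂)/n): √(0.8551·0.1449/704) = 0.01327 and √(0.6308·0.3692/1040) = 0.01496.
SE(p̂₁ − p̂₂) = √(SE₁² + SE₂²) = √(0.0001760929 + 0.0002238016) = 0.02000, since the two samples are independent.
At 99% confidence z* = 2.576; margin = 2.576 × 0.02000 = 0.05152.
The difference is 0.8551 − 0.6308 = 0.2243, so the interval is 0.2243 ± 0.05152 = (0.173, 0.276).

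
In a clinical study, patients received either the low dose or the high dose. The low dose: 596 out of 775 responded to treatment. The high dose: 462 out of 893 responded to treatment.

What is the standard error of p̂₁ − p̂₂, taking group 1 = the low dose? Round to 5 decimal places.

0.02256

p̂₁ = 596/775 = 0.7690 and p̂₂ = 462/893 = 0.5174.
SE₁ = √(p̂₁(1−p̂₁)/n₁) = √(0.7690·0.2310/775) = 0.01514; SE₂ = √(0.5174·0.4826/893) = 0.01672.
Independent samples: SE of the difference = √(SE₁² + SE₂²) = √(0.0002292196 + 0.0002795584) = 0.02256.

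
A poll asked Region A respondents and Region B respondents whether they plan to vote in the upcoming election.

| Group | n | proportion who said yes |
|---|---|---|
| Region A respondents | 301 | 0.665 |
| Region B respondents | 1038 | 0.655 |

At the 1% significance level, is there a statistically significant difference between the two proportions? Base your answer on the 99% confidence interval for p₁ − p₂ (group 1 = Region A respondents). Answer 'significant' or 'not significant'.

SE₁ = √(p̂₁(1−p̂₁)/n₁) = √(0.6650·0.3350/301) = 0.02721; SE₂ = √(0.6550·0.3450/1038) = 0.01475.
Independent samples: SE of the difference = √(SE₁² + SE₂²) = √(0.0007403841 + 0.0002175625) = 0.03095.
z* for 99% confidence is 2.576, so the margin of error is 2.576 × 0.03095 = 0.07973.
Point estimate p̂₁ − p̂₂ = 0.6650 − 0.6550 = 0.0100.
0.0100 ± 0.07973 → (-0.06973, 0.08973).
The interval (-0.06973, 0.08973) contains 0, so the difference is not significant.

not significant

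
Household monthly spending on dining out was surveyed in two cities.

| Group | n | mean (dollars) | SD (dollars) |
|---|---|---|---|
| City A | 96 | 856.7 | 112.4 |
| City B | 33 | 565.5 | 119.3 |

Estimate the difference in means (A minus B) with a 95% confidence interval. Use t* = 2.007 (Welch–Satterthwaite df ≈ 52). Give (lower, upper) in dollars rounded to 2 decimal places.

(243.58, 338.82)

SE₁ = s₁/√n₁ = 112.4/√96 = 11.4718; SE₂ = 119.3/√33 = 20.7675.
Independent samples, unequal variances: SE_diff = √(SE₁² + SE₂²) = √(131.60219524 + 431.28905625) = 23.7253.
t* = 2.007, so margin of error = 2.007 × 23.7253 = 47.6167.
Difference in means = 856.7 − 565.5 = 291.2000.
291.2000 ± 47.6167 → (243.58, 338.82).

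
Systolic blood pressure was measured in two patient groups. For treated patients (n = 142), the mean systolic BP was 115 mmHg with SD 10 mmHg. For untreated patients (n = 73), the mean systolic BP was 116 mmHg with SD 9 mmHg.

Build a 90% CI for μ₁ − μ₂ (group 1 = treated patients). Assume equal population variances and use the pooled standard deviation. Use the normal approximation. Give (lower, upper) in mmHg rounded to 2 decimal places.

(-3.29, 1.29)

s_p = √[((n₁−1)s₁² + (n₂−1)s₂²)/(n₁+n₂−2)] = √[(141·10² + 72·9²)/213] = 9.6735.
SE = 9.6735·√(1/142 + 1/73) = 1.3931.
With z* = 1.645, margin = 1.645 × 1.3931 = 2.2916.
x̄₁ − x̄₂ = 115 − 116 = -1.0000; interval -1.0000 ± 2.2916 = (-3.29, 1.29).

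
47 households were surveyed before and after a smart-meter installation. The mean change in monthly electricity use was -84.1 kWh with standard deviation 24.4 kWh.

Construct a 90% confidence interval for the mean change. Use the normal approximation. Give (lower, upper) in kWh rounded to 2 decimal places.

(-89.95, -78.25)

This is a matched-pairs design, so SE = s_d/√n = 24.4/√47 = 3.5591.
Margin = 1.645 × 3.5591 = 5.8547; the interval is -84.1 ± 5.8547 = (-89.95, -78.25).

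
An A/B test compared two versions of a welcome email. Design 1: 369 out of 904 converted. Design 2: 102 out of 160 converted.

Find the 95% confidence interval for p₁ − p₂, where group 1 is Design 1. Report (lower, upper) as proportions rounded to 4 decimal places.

First, p̂₁ = 369/904 = 0.4082; p̂₂ = 102/160 = 0.6375.
The two standard errors are √(0.4082×0.5918/904) = 0.01635 and √(0.6375×0.3625/160) = 0.03800.
Because the samples are independent, SE_diff = √(0.01635² + 0.03800²) = 0.04137.
Using z* = 1.960 for 95%, ME = 1.960 × 0.04137 = 0.08109.
p̂₁ − p̂₂ = -0.2293; interval -0.2293 ± 0.08109 gives (-0.3104, -0.1482).

(-0.3104, -0.1482)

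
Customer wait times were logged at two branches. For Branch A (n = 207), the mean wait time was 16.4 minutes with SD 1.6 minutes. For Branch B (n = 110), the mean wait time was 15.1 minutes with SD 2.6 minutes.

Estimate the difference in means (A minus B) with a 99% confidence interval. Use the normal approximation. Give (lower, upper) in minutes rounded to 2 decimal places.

(0.60, 2.00)

Per-group SEs: s₁/√n₁ = 1.6/√207 = 0.1112, s₂/√n₂ = 2.6/√110 = 0.2479.
Unpooled SE of the difference: √(0.01236544 + 0.06145441) = 0.2717.
Margin of error = z* · SE = 2.576 × 0.2717 = 0.6999.
x̄₁ − x̄₂ = 16.4 − 15.1 = 1.3000.
CI: 1.3000 ± 0.6999 = (0.60, 2.00).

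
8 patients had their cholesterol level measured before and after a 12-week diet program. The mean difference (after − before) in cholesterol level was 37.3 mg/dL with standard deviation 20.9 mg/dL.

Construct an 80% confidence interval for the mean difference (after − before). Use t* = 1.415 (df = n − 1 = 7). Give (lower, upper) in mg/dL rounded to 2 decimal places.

Paired design: SE = s_d/√n = 20.9/√8 = 7.3893.
t* = 1.415; margin of error = 1.415 × 7.3893 = 10.4559.
37.3 ± 10.4559 → (26.84, 47.76).

(26.84, 47.76)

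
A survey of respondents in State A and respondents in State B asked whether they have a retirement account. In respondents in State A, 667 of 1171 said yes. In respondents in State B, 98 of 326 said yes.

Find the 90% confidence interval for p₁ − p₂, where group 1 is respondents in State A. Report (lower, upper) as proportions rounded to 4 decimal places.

Sample proportions: 667/1171 = 0.5696, 98/326 = 0.3006.
Each SE is √(p̂(1−p̂)/n): √(0.5696·0.4304/1171) = 0.01447 and √(0.3006·0.6994/326) = 0.02540.
SE(p̂₁ − p̂₂) = √(SE₁² + SE₂²) = √(0.0002093809 + 0.00064516) = 0.02923, since the two samples are independent.
At 90% confidence z* = 1.645; margin = 1.645 × 0.02923 = 0.04808.
The difference is 0.5696 − 0.3006 = 0.2690, so the interval is 0.2690 ± 0.04808 = (0.2209, 0.3171).

(0.2209, 0.3171)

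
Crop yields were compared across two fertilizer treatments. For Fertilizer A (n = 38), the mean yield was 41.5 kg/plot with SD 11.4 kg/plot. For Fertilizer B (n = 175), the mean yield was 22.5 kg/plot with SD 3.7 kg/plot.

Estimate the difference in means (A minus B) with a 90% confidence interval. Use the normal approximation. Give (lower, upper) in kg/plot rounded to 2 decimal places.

(15.92, 22.08)

Standard errors of each mean: 11.4/√38 = 1.8493 and 3.7/√175 = 0.2797.
SE(x̄₁ − x̄₂) = √(1.8493² + 0.2797²) = 1.8703 for independent samples with unequal variances.
With z* = 1.645, the margin is 1.645 × 1.8703 = 3.0766.
x̄₁ − x̄₂ = 41.5 − 22.5 = 19.0000; the interval is 19.0000 ± 3.0766 = (15.92, 22.08).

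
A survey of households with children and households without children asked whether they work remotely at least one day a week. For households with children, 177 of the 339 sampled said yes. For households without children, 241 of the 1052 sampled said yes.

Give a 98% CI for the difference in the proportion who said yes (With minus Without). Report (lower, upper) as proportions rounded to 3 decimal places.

(0.223, 0.363)

p̂₁ = 177/339 = 0.5221 and p̂₂ = 241/1052 = 0.2291.
SE₁ = √(p̂₁(1−p̂₁)/n₁) = √(0.5221·0.4779/339) = 0.02713; SE₂ = √(0.2291·0.7709/1052) = 0.01296.
Independent samples: SE of the difference = √(SE₁² + SE₂²) = √(0.0007360369 + 0.0001679616) = 0.03007.
z* for 98% confidence is 2.326, so the margin of error is 2.326 × 0.03007 = 0.06994.
Point estimate p̂₁ − p̂₂ = 0.5221 − 0.2291 = 0.2930.
0.2930 ± 0.06994 → (0.223, 0.363).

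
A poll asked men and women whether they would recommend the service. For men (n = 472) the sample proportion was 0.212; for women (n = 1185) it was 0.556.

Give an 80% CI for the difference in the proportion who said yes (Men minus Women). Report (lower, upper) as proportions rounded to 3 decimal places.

The two standard errors are √(0.2120×0.7880/472) = 0.01881 and √(0.5560×0.4440/1185) = 0.01443.
Because the samples are independent, SE_diff = √(0.01881² + 0.01443²) = 0.02371.
Using z* = 1.282 for 80%, ME = 1.282 × 0.02371 = 0.03040.
p̂₁ − p̂₂ = -0.3440; interval -0.3440 ± 0.03040 gives (-0.374, -0.314).

(-0.374, -0.314)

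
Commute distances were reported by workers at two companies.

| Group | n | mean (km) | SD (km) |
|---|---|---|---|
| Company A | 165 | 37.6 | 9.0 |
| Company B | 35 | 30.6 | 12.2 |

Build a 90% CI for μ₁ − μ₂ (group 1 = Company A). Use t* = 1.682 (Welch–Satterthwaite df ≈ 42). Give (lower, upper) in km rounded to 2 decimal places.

(3.34, 10.66)

Standard errors of each mean: 9.0/√165 = 0.7006 and 12.2/√35 = 2.0622.
SE(x̄₁ − x̄₂) = √(0.7006² + 2.0622²) = 2.1780 for independent samples with unequal variances.
With t* = 1.682, the margin is 1.682 × 2.1780 = 3.6634.
x̄₁ − x̄₂ = 37.6 − 30.6 = 7.0000; the interval is 7.0000 ± 3.6634 = (3.34, 10.66).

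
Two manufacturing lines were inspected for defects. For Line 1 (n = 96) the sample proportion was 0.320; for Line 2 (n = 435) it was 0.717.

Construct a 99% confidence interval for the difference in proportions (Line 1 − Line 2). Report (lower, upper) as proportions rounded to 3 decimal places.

SE₁ = √(p̂₁(1−p̂₁)/n₁) = √(0.3200·0.6800/96) = 0.04761; SE₂ = √(0.7170·0.2830/435) = 0.02160.
Independent samples: SE of the difference = √(SE₁² + SE₂²) = √(0.0022667121 + 0.00046656) = 0.05228.
z* for 99% confidence is 2.576, so the margin of error is 2.576 × 0.05228 = 0.13467.
Point estimate p̂₁ − p̂₂ = 0.3200 − 0.7170 = -0.3970.
-0.3970 ± 0.13467 → (-0.532, -0.262).

(-0.532, -0.262)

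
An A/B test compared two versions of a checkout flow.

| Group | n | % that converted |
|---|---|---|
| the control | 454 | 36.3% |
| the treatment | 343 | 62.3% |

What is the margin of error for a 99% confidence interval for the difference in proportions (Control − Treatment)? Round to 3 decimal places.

SE₁ = √(p̂₁(1−p̂₁)/n₁) = √(0.3630·0.6370/454) = 0.02257; SE₂ = √(0.6230·0.3770/343) = 0.02617.
Independent samples: SE of the difference = √(SE₁² + SE₂²) = √(0.0005094049 + 0.0006848689) = 0.03456.
z* for 99% confidence is 2.576, so the margin of error is 2.576 × 0.03456 = 0.08903.

0.089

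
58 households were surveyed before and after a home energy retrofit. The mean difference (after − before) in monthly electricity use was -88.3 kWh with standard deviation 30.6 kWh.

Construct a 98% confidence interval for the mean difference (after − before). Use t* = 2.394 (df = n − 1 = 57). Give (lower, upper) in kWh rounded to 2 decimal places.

This is a matched-pairs design, so SE = s_d/√n = 30.6/√58 = 4.0180.
Margin = 2.394 × 4.0180 = 9.6191; the interval is -88.3 ± 9.6191 = (-97.92, -78.68).

(-97.92, -78.68)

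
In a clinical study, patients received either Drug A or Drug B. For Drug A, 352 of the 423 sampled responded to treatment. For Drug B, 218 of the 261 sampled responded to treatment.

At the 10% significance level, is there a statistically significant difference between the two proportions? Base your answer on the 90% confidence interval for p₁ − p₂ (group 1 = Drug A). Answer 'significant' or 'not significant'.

First, p̂₁ = 352/423 = 0.8322; p̂₂ = 218/261 = 0.8352.
The two standard errors are √(0.8322×0.1678/423) = 0.01817 and √(0.8352×0.1648/261) = 0.02296.
Because the samples are independent, SE_diff = √(0.01817² + 0.02296²) = 0.02928.
Using z* = 1.645 for 90%, ME = 1.645 × 0.02928 = 0.04817.
p̂₁ − p̂₂ = -0.0030; interval -0.0030 ± 0.04817 gives (-0.05117, 0.04517).
The interval (-0.05117, 0.04517) contains 0, so the difference is not significant.

not significant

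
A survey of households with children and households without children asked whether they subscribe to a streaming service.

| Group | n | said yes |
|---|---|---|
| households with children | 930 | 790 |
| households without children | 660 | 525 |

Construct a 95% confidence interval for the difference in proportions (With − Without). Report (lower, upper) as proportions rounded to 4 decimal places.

p̂₁ = 790/930 = 0.8495 and p̂₂ = 525/660 = 0.7955.
SE₁ = √(p̂₁(1−p̂₁)/n₁) = √(0.8495·0.1505/930) = 0.01172; SE₂ = √(0.7955·0.2045/660) = 0.01570.
Independent samples: SE of the difference = √(SE₁² + SE₂²) = √(0.0001373584 + 0.00024649) = 0.01959.
z* for 95% confidence is 1.960, so the margin of error is 1.960 × 0.01959 = 0.03840.
Point estimate p̂₁ − p̂₂ = 0.8495 − 0.7955 = 0.0540.
0.0540 ± 0.03840 → (0.0156, 0.0924).

(0.0156, 0.0924)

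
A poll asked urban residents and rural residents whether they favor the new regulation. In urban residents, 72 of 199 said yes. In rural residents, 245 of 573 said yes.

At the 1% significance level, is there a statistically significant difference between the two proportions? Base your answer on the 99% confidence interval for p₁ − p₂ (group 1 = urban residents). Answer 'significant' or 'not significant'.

not significant

Sample proportions: 72/199 = 0.3618, 245/573 = 0.4276.
Each SE is √(p̂(1−p̂)/n): √(0.3618·0.6382/199) = 0.03406 and √(0.4276·0.5724/573) = 0.02067.
SE(p̂₁ − p̂₂) = √(SE₁² + SE₂²) = √(0.0011600836 + 0.0004272489) = 0.03984, since the two samples are independent.
At 99% confidence z* = 2.576; margin = 2.576 × 0.03984 = 0.10263.
The difference is 0.3618 − 0.4276 = -0.0658, so the interval is -0.0658 ± 0.10263 = (-0.16843, 0.03683).
The interval (-0.16843, 0.03683) contains 0, so the difference is not significant.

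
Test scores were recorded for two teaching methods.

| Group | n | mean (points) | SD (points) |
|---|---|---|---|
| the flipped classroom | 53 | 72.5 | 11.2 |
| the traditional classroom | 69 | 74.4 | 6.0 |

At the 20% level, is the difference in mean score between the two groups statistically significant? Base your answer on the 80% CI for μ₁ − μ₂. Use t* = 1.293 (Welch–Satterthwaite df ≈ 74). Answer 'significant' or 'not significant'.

not significant

Standard errors of each mean: 11.2/√53 = 1.5384 and 6.0/√69 = 0.7223.
SE(x̄₁ − x̄₂) = √(1.5384² + 0.7223²) = 1.6995 for independent samples with unequal variances.
With t* = 1.293, the margin is 1.293 × 1.6995 = 2.1975.
x̄₁ − x̄₂ = 72.5 − 74.4 = -1.9000; the interval is -1.9000 ± 2.1975 = (-4.0975, 0.2975).
The interval (-4.0975, 0.2975) contains 0, so the difference is not significant.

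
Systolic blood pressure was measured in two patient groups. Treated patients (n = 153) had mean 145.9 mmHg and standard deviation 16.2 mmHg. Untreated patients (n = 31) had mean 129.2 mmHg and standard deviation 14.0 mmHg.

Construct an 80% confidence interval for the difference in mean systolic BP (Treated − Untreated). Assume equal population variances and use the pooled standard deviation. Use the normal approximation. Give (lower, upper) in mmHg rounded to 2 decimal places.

s_p = √[((n₁−1)s₁² + (n₂−1)s₂²)/(n₁+n₂−2)] = √[(152·16.2² + 30·14.0²)/182] = 15.8584.
SE = 15.8584·√(1/153 + 1/31) = 3.1235.
With z* = 1.282, margin = 1.282 × 3.1235 = 4.0043.
x̄₁ − x̄₂ = 145.9 − 129.2 = 16.7000; interval 16.7000 ± 4.0043 = (12.70, 20.70).

(12.70, 20.70)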